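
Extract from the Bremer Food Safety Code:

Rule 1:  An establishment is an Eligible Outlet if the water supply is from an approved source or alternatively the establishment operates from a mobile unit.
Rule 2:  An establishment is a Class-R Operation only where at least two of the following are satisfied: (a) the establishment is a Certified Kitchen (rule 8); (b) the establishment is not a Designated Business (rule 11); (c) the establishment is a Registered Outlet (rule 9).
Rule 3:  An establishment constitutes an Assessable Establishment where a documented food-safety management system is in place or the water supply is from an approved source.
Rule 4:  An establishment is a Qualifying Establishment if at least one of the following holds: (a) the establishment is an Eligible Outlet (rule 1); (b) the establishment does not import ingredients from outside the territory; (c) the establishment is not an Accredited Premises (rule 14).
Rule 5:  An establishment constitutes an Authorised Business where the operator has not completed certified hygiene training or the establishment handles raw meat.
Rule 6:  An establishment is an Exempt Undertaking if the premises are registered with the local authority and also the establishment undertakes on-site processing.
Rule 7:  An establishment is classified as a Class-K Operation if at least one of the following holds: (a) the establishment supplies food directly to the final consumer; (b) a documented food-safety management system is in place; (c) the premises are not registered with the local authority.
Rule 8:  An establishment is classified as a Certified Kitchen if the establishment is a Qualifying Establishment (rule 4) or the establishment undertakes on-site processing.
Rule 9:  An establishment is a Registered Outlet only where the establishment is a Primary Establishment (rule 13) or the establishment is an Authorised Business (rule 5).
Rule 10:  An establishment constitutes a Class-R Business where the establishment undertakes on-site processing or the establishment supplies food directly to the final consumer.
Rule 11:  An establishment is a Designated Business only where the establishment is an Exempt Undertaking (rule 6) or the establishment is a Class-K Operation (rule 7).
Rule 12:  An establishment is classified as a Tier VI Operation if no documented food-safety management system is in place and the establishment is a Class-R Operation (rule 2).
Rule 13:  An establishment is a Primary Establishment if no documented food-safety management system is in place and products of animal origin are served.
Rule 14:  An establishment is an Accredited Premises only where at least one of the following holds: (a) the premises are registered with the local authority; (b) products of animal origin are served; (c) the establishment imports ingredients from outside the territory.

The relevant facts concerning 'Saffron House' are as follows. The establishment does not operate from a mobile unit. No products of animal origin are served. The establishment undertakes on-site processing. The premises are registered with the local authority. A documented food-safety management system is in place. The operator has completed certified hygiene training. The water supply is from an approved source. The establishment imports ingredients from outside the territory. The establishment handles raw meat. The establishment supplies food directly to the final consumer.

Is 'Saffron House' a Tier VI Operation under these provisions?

No

Under rule 1: the water supply is from an approved source? yes; or the establishment operates from a mobile unit? no. So the establishment is an Eligible Outlet.
Under rule 14: the premises are registered with the local authority? yes; or products of animal origin are served? no; or the establishment imports ingredients from outside the territory? yes. So the establishment is an Accredited Premises.
Under rule 4: Eligible Outlet (rule 1)? yes; or the establishment does not import ingredients from outside the territory? no; or not an Accredited Premises (rule 14)? no. So the establishment is a Qualifying Establishment.
Under rule 8: Qualifying Establishment (rule 4)? yes; or the establishment undertakes on-site processing? yes. So the establishment is a Certified Kitchen.
Under rule 6: the premises are registered with the local authority? yes; and the establishment undertakes on-site processing? yes. So the establishment is an Exempt Undertaking.
Under rule 7: the establishment supplies food directly to the final consumer? yes; or a documented food-safety management system is in place? yes; or the premises are not registered with the local authority? no. So the establishment is a Class-K Operation.
Under rule 11: Exempt Undertaking (rule 6)? yes; or Class-K Operation (rule 7)? yes. So the establishment is a Designated Business.
Under rule 13: no documented food-safety management system is in place? no; and products of animal origin are served? no. So the establishment is not a Primary Establishment.
Under rule 5: the operator has not completed certified hygiene training? no; or the establishment handles raw meat? yes. So the establishment is an Authorised Business.
Under rule 9: Primary Establishment (rule 13)? no; or Authorised Business (rule 5)? yes. So the establishment is a Registered Outlet.
Under rule 2: Certified Kitchen (rule 8)? yes; not a Designated Business (rule 11)? no; Registered Outlet (rule 9)? yes — 2 of 3 hold (need ≥2) → satisfied.
Under rule 12: no documented food-safety management system is in place? no; and Class-R Operation (rule 2)? yes. So the establishment is not a Tier VI Operation.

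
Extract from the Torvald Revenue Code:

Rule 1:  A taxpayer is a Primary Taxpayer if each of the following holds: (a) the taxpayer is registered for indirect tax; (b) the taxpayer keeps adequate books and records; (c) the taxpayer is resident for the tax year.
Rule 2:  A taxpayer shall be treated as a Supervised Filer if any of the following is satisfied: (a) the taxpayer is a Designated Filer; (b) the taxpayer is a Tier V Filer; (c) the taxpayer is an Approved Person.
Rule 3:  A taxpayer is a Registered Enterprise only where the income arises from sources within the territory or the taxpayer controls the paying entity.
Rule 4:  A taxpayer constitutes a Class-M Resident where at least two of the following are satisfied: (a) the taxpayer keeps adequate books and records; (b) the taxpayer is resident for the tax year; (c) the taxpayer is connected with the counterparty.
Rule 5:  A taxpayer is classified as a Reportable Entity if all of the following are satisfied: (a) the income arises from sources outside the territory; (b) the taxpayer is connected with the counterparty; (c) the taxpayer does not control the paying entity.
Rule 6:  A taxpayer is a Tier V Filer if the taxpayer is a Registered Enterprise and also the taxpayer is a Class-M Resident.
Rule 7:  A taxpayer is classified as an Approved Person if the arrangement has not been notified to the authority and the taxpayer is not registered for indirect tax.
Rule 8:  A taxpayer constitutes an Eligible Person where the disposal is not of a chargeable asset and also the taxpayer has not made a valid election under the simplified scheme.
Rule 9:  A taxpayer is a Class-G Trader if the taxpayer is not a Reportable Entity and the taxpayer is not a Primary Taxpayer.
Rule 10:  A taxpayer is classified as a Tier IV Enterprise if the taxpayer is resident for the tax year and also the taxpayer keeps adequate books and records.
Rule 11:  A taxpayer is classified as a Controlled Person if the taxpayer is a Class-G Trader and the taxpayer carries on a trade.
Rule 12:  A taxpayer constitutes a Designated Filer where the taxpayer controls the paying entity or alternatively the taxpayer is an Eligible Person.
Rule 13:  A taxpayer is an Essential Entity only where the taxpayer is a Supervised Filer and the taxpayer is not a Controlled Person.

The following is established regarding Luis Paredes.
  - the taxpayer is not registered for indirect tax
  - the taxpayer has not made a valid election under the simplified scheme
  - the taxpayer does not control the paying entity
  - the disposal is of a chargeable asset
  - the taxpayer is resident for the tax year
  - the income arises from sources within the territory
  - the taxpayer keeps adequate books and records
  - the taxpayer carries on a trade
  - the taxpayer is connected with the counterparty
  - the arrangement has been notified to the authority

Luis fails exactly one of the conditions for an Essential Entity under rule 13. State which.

Under rule 8: the disposal is not of a chargeable asset? no; and the taxpayer has not made a valid election under the simplified scheme? yes. So the taxpayer is not an Eligible Person.
Under rule 12: the taxpayer controls the paying entity? no; or Eligible Person (rule 8)? no. So the taxpayer is not a Designated Filer.
Under rule 3: the income arises from sources within the territory? yes; or the taxpayer controls the paying entity? no. So the taxpayer is a Registered Enterprise.
Under rule 4: the taxpayer keeps adequate books and records? yes; the taxpayer is resident for the tax year? yes; the taxpayer is connected with the counterparty? yes — 3 of 3 hold (need ≥2) → satisfied.
Under rule 6: Registered Enterprise (rule 3)? yes; and Class-M Resident (rule 4)? yes. So the taxpayer is a Tier V Filer.
Under rule 7: the arrangement has not been notified to the authority? no; and the taxpayer is not registered for indirect tax? yes. So the taxpayer is not an Approved Person.
Under rule 2: Designated Filer (rule 12)? no; or Tier V Filer (rule 6)? yes; or Approved Person (rule 7)? no. So the taxpayer is a Supervised Filer.
Under rule 5: the income arises from sources outside the territory? no; and the taxpayer is connected with the counterparty? yes; and the taxpayer does not control the paying entity? yes. So the taxpayer is not a Reportable Entity.
Under rule 1: the taxpayer is registered for indirect tax? no; and the taxpayer keeps adequate books and records? yes; and the taxpayer is resident for the tax year? yes. So the taxpayer is not a Primary Taxpayer.
Under rule 9: not a Reportable Entity (rule 5)? yes; and not a Primary Taxpayer (rule 1)? yes. So the taxpayer is a Class-G Trader.
Under rule 11: Class-G Trader (rule 9)? yes; and the taxpayer carries on a trade? yes. So the taxpayer is a Controlled Person.
Under rule 13: Supervised Filer (rule 2)? yes; and not a Controlled Person (rule 11)? no. So the taxpayer is not an Essential Entity.

Controlled Person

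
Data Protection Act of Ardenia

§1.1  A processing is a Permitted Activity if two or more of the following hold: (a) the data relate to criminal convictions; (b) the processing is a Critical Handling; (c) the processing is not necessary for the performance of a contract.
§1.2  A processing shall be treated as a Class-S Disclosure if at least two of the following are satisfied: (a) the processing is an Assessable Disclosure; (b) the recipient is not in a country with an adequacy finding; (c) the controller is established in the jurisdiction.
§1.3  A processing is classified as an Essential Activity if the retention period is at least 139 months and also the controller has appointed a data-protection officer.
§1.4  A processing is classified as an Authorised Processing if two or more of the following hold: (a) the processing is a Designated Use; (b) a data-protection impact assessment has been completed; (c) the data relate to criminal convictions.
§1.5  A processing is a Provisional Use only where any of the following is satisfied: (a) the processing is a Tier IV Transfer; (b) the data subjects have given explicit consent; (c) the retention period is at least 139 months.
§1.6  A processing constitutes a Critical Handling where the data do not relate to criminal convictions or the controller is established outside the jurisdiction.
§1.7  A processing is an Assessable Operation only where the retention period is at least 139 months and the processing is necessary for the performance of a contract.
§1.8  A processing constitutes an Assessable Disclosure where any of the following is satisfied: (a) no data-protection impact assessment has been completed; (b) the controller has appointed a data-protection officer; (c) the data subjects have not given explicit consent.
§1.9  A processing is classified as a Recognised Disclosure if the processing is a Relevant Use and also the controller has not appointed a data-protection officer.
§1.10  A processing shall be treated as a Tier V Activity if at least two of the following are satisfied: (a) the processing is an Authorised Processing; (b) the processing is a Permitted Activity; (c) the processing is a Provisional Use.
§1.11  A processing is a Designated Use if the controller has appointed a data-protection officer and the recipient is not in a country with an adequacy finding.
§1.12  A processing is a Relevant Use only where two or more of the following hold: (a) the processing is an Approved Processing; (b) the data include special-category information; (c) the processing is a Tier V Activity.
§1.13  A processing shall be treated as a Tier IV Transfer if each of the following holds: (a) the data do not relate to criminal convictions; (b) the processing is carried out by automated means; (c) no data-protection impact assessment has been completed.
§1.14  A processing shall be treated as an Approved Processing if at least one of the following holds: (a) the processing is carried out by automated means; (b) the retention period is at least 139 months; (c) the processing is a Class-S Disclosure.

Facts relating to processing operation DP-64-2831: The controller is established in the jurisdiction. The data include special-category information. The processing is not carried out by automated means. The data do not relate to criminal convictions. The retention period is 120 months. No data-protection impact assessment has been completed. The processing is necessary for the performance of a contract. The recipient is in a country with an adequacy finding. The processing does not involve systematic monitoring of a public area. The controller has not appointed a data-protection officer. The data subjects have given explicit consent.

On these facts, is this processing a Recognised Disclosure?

Yes

§1.8 — Assessable Disclosure: [no data-protection impact assessment has been completed? yes] OR [the controller has appointed a data-protection officer? no] OR [the data subjects have not given explicit consent? no] → satisfied.
§1.2 — Class-S Disclosure: Assessable Disclosure (§1.8)? yes; the recipient is not in a country with an adequacy finding? no; the controller is established in the jurisdiction? yes — 2 of 3 hold (need ≥2) → satisfied.
§1.14 — Approved Processing: [the processing is carried out by automated means? no] OR [retention period: 120 months ≥ 139 months? no] OR [Class-S Disclosure (§1.2)? yes] → satisfied.
§1.11 — Designated Use: [the controller has appointed a data-protection officer? no] AND [the recipient is not in a country with an adequacy finding? no] → not satisfied.
§1.4 — Authorised Processing: Designated Use (§1.11)? no; a data-protection impact assessment has been completed? no; the data relate to criminal convictions? no — 0 of 3 hold (need ≥2) → not satisfied.
§1.6 — Critical Handling: [the data do not relate to criminal convictions? yes] OR [the controller is established outside the jurisdiction? no] → satisfied.
§1.1 — Permitted Activity: the data relate to criminal convictions? no; Critical Handling (§1.6)? yes; the processing is not necessary for the performance of a contract? no — 1 of 3 hold (need ≥2) → not satisfied.
§1.13 — Tier IV Transfer: [the data do not relate to criminal convictions? yes] AND [the processing is carried out by automated means? no] AND [no data-protection impact assessment has been completed? yes] → not satisfied.
§1.5 — Provisional Use: [Tier IV Transfer (§1.13)? no] OR [the data subjects have given explicit consent? yes] OR [retention period: 120 months ≥ 139 months? no] → satisfied.
§1.10 — Tier V Activity: Authorised Processing (§1.4)? no; Permitted Activity (§1.1)? no; Provisional Use (§1.5)? yes — 1 of 3 hold (need ≥2) → not satisfied.
§1.12 — Relevant Use: Approved Processing (§1.14)? yes; the data include special-category information? yes; Tier V Activity (§1.10)? no — 2 of 3 hold (need ≥2) → satisfied.
§1.9 — Recognised Disclosure: [Relevant Use (§1.12)? yes] AND [the controller has not appointed a data-protection officer? yes] → satisfied.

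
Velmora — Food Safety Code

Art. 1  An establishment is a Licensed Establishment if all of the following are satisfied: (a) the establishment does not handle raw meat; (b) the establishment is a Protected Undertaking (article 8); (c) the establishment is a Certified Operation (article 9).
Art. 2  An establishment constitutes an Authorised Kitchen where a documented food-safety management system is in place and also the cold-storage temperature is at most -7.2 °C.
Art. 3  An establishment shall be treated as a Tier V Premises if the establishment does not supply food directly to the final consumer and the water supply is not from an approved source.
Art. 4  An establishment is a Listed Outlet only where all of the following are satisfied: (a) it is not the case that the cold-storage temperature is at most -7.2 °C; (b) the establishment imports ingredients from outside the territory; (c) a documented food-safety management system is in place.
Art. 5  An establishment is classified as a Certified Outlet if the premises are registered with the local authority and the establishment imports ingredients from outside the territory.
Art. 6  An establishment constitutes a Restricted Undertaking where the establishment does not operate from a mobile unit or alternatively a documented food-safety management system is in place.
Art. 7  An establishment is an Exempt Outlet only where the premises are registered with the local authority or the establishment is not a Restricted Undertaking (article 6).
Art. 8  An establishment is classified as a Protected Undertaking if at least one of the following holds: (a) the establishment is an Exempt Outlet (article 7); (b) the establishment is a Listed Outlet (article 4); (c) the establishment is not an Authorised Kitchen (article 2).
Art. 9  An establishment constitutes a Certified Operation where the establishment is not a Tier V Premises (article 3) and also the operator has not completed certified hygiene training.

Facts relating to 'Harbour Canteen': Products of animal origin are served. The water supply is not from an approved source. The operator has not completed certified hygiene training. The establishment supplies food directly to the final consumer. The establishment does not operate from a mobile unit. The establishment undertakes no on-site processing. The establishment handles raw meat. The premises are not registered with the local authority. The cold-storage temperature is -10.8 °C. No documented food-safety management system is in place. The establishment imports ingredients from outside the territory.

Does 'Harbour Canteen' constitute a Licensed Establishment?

No

article 6 — Restricted Undertaking: [the establishment does not operate from a mobile unit? yes] OR [a documented food-safety management system is in place? no] → satisfied.
article 7 — Exempt Outlet: [the premises are registered with the local authority? no] OR [not a Restricted Undertaking (article 6)? no] → not satisfied.
article 4 — Listed Outlet: [cold-storage temperature: -10.8 °C ≤ -7.2 °C? yes, so negated condition no] AND [the establishment imports ingredients from outside the territory? yes] AND [a documented food-safety management system is in place? no] → not satisfied.
article 2 — Authorised Kitchen: [a documented food-safety management system is in place? no] AND [cold-storage temperature: -10.8 °C ≤ -7.2 °C? yes] → not satisfied.
article 8 — Protected Undertaking: [Exempt Outlet (article 7)? no] OR [Listed Outlet (article 4)? no] OR [not an Authorised Kitchen (article 2)? yes] → satisfied.
article 3 — Tier V Premises: [the establishment does not supply food directly to the final consumer? no] AND [the water supply is not from an approved source? yes] → not satisfied.
article 9 — Certified Operation: [not a Tier V Premises (article 3)? yes] AND [the operator has not completed certified hygiene training? yes] → satisfied.
article 1 — Licensed Establishment: [the establishment does not handle raw meat? no] AND [Protected Undertaking (article 8)? yes] AND [Certified Operation (article 9)? yes] → not satisfied.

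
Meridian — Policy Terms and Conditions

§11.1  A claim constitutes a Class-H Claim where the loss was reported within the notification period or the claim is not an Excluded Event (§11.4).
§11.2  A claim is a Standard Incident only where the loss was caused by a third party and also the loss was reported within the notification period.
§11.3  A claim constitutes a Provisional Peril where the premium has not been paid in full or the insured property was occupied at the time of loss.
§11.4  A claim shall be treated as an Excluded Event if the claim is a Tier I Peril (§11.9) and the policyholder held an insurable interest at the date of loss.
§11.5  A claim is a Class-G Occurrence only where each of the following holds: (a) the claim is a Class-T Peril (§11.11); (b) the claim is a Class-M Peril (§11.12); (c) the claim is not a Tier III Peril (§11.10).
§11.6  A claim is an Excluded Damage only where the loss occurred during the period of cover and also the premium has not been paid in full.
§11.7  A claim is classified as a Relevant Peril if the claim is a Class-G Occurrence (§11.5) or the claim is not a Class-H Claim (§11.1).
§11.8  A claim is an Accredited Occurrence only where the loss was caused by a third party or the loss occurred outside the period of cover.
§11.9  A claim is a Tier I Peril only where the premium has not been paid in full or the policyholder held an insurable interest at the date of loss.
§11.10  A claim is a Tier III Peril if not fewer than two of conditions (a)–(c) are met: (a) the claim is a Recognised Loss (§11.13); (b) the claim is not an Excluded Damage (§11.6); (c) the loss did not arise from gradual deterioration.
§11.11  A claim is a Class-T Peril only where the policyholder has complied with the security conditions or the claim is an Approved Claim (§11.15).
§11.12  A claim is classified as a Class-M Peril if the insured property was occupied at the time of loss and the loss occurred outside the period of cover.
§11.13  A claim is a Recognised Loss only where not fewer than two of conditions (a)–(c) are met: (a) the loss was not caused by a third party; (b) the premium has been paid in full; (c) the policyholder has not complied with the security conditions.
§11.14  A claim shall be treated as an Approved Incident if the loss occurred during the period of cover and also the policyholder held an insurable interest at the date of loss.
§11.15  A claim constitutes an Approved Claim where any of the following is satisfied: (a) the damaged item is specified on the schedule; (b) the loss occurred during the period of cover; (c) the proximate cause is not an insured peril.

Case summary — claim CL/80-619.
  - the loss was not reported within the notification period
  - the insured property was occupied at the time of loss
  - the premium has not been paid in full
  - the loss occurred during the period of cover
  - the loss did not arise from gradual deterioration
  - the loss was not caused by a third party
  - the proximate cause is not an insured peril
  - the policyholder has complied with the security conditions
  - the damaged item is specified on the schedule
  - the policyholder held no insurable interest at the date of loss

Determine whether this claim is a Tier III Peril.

No

Under §11.13: the loss was not caused by a third party? yes; the premium has been paid in full? no; the policyholder has not complied with the security conditions? no — 1 of 3 hold (need ≥2) → not satisfied.
Under §11.6: the loss occurred during the period of cover? yes; and the premium has not been paid in full? yes. So the claim is an Excluded Damage.
Under §11.10: Recognised Loss (§11.13)? no; not an Excluded Damage (§11.6)? no; the loss did not arise from gradual deterioration? yes — 1 of 3 hold (need ≥2) → not satisfied.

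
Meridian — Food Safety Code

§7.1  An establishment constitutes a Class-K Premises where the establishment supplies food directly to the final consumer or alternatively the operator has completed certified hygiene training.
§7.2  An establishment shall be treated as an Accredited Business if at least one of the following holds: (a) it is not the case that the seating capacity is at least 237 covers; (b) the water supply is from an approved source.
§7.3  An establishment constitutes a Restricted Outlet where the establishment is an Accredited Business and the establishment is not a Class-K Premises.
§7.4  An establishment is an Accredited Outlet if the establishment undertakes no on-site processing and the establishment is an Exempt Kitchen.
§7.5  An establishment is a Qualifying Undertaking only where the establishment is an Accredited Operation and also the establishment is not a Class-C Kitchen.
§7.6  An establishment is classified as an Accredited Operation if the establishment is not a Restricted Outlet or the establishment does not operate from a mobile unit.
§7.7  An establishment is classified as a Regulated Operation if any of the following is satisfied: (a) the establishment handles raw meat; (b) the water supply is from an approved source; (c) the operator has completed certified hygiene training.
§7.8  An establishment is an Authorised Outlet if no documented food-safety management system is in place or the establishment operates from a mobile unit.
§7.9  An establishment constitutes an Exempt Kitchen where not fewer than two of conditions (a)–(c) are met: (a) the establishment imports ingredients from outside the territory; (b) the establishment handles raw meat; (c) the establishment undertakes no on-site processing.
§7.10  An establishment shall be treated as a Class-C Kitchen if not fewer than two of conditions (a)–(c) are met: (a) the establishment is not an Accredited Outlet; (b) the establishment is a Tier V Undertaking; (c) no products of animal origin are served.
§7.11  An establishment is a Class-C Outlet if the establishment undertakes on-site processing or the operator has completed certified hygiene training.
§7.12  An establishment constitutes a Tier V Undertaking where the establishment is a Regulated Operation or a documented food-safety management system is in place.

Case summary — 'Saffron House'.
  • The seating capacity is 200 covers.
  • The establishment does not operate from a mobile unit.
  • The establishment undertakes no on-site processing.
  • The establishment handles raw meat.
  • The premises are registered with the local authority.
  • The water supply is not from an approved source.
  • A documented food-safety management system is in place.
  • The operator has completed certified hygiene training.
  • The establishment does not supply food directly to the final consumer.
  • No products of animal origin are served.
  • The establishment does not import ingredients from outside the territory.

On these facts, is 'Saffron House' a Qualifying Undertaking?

No

Under §7.2: seating capacity: 200 covers ≥ 237 covers? no, so negated condition yes; or the water supply is from an approved source? no. So the establishment is an Accredited Business.
Under §7.1: the establishment supplies food directly to the final consumer? no; or the operator has completed certified hygiene training? yes. So the establishment is a Class-K Premises.
Under §7.3: Accredited Business (§7.2)? yes; and not a Class-K Premises (§7.1)? no. So the establishment is not a Restricted Outlet.
Under §7.6: not a Restricted Outlet (§7.3)? yes; or the establishment does not operate from a mobile unit? yes. So the establishment is an Accredited Operation.
Under §7.9: the establishment imports ingredients from outside the territory? no; the establishment handles raw meat? yes; the establishment undertakes no on-site processing? yes — 2 of 3 hold (need ≥2) → satisfied.
Under §7.4: the establishment undertakes no on-site processing? yes; and Exempt Kitchen (§7.9)? yes. So the establishment is an Accredited Outlet.
Under §7.7: the establishment handles raw meat? yes; or the water supply is from an approved source? no; or the operator has completed certified hygiene training? yes. So the establishment is a Regulated Operation.
Under §7.12: Regulated Operation (§7.7)? yes; or a documented food-safety management system is in place? yes. So the establishment is a Tier V Undertaking.
Under §7.10: not an Accredited Outlet (§7.4)? no; Tier V Undertaking (§7.12)? yes; no products of animal origin are served? yes — 2 of 3 hold (need ≥2) → satisfied.
Under §7.5: Accredited Operation (§7.6)? yes; and not a Class-C Kitchen (§7.10)? no. So the establishment is not a Qualifying Undertaking.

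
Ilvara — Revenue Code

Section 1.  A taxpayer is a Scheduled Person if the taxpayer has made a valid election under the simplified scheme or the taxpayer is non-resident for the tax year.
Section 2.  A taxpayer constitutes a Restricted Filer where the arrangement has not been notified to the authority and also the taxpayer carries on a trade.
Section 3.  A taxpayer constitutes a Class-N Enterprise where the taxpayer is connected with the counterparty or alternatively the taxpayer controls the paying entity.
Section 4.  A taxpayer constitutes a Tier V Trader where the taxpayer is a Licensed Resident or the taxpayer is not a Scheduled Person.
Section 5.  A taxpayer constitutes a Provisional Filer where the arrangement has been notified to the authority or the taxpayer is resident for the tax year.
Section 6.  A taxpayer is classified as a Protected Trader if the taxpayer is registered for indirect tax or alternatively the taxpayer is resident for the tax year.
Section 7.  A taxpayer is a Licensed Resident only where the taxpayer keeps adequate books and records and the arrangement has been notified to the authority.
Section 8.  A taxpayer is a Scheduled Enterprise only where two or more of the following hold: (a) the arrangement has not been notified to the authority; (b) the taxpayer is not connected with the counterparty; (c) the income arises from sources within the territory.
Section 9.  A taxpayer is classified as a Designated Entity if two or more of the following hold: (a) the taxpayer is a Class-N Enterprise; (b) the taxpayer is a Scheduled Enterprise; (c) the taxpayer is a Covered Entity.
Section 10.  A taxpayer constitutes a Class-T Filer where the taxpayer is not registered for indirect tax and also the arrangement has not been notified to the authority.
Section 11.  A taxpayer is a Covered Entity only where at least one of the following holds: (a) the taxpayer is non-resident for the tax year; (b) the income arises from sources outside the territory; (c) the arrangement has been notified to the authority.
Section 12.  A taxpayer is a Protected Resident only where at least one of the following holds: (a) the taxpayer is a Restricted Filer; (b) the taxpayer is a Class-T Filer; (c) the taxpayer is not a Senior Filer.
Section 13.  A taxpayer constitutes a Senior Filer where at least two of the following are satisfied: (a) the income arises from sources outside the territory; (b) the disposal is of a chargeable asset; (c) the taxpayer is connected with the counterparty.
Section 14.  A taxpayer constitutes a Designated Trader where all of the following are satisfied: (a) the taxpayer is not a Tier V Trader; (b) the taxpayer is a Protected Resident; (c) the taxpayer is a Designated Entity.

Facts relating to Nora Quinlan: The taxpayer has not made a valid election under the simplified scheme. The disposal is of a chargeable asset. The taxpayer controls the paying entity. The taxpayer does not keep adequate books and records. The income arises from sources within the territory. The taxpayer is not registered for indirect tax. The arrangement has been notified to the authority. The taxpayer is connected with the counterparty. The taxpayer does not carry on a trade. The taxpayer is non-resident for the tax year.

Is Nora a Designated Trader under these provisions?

section 7 — Licensed Resident: [the taxpayer keeps adequate books and records? no] AND [the arrangement has been notified to the authority? yes] → not satisfied.
section 1 — Scheduled Person: [the taxpayer has made a valid election under the simplified scheme? no] OR [the taxpayer is non-resident for the tax year? yes] → satisfied.
section 4 — Tier V Trader: [Licensed Resident (section 7)? no] OR [not a Scheduled Person (section 1)? no] → not satisfied.
section 2 — Restricted Filer: [the arrangement has not been notified to the authority? no] AND [the taxpayer carries on a trade? no] → not satisfied.
section 10 — Class-T Filer: [the taxpayer is not registered for indirect tax? yes] AND [the arrangement has not been notified to the authority? no] → not satisfied.
section 13 — Senior Filer: the income arises from sources outside the territory? no; the disposal is of a chargeable asset? yes; the taxpayer is connected with the counterparty? yes — 2 of 3 hold (need ≥2) → satisfied.
section 12 — Protected Resident: [Restricted Filer (section 2)? no] OR [Class-T Filer (section 10)? no] OR [not a Senior Filer (section 13)? no] → not satisfied.
section 3 — Class-N Enterprise: [the taxpayer is connected with the counterparty? yes] OR [the taxpayer controls the paying entity? yes] → satisfied.
section 8 — Scheduled Enterprise: the arrangement has not been notified to the authority? no; the taxpayer is not connected with the counterparty? no; the income arises from sources within the territory? yes — 1 of 3 hold (need ≥2) → not satisfied.
section 11 — Covered Entity: [the taxpayer is non-resident for the tax year? yes] OR [the income arises from sources outside the territory? no] OR [the arrangement has been notified to the authority? yes] → satisfied.
section 9 — Designated Entity: Class-N Enterprise (section 3)? yes; Scheduled Enterprise (section 8)? no; Covered Entity (section 11)? yes — 2 of 3 hold (need ≥2) → satisfied.
section 14 — Designated Trader: [not a Tier V Trader (section 4)? yes] AND [Protected Resident (section 12)? no] AND [Designated Entity (section 9)? yes] → not satisfied.

No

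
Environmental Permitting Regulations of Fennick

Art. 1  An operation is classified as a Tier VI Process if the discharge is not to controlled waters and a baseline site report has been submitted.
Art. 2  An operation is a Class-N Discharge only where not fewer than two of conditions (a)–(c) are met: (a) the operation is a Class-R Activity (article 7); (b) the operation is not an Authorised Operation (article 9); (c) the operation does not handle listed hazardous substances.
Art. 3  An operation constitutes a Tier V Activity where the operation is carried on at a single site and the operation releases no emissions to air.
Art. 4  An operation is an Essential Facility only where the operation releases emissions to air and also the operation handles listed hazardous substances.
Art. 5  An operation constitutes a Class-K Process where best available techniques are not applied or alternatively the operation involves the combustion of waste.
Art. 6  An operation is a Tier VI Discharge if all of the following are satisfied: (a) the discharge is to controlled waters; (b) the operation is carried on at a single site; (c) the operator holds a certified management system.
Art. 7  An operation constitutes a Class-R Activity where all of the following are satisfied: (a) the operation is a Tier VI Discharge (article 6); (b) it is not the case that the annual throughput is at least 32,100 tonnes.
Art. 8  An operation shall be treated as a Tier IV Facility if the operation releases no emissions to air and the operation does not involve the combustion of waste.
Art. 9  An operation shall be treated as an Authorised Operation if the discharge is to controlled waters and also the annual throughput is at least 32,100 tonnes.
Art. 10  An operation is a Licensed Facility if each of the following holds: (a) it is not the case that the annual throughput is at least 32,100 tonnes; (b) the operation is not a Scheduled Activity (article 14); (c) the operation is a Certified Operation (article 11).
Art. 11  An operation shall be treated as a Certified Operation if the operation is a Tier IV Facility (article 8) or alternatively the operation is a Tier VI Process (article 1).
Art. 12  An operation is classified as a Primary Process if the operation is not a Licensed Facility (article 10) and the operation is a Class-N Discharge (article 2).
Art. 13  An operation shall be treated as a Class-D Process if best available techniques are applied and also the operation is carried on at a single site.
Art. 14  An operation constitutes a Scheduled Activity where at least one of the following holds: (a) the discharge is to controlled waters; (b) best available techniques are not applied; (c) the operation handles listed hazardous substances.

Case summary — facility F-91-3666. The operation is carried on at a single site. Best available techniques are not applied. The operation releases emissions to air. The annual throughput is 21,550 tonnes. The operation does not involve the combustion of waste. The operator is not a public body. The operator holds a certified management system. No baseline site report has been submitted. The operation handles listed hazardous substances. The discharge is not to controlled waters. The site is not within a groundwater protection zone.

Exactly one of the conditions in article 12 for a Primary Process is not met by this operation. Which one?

article 14 — Scheduled Activity: [the discharge is to controlled waters? no] OR [best available techniques are not applied? yes] OR [the operation handles listed hazardous substances? yes] → satisfied.
article 8 — Tier IV Facility: [the operation releases no emissions to air? no] AND [the operation does not involve the combustion of waste? yes] → not satisfied.
article 1 — Tier VI Process: [the discharge is not to controlled waters? yes] AND [a baseline site report has been submitted? no] → not satisfied.
article 11 — Certified Operation: [Tier IV Facility (article 8)? no] OR [Tier VI Process (article 1)? no] → not satisfied.
article 10 — Licensed Facility: [annual throughput: 21,550 tonnes ≥ 32,100 tonnes? no, so negated condition yes] AND [not a Scheduled Activity (article 14)? no] AND [Certified Operation (article 11)? no] → not satisfied.
article 6 — Tier VI Discharge: [the discharge is to controlled waters? no] AND [the operation is carried on at a single site? yes] AND [the operator holds a certified management system? yes] → not satisfied.
article 7 — Class-R Activity: [Tier VI Discharge (article 6)? no] AND [annual throughput: 21,550 tonnes ≥ 32,100 tonnes? no, so negated condition yes] → not satisfied.
article 9 — Authorised Operation: [the discharge is to controlled waters? no] AND [annual throughput: 21,550 tonnes ≥ 32,100 tonnes? no] → not satisfied.
article 2 — Class-N Discharge: Class-R Activity (article 7)? no; not an Authorised Operation (article 9)? yes; the operation does not handle listed hazardous substances? no — 1 of 3 hold (need ≥2) → not satisfied.
article 12 — Primary Process: [not a Licensed Facility (article 10)? yes] AND [Class-N Discharge (article 2)? no] → not satisfied.

Class-N Discharge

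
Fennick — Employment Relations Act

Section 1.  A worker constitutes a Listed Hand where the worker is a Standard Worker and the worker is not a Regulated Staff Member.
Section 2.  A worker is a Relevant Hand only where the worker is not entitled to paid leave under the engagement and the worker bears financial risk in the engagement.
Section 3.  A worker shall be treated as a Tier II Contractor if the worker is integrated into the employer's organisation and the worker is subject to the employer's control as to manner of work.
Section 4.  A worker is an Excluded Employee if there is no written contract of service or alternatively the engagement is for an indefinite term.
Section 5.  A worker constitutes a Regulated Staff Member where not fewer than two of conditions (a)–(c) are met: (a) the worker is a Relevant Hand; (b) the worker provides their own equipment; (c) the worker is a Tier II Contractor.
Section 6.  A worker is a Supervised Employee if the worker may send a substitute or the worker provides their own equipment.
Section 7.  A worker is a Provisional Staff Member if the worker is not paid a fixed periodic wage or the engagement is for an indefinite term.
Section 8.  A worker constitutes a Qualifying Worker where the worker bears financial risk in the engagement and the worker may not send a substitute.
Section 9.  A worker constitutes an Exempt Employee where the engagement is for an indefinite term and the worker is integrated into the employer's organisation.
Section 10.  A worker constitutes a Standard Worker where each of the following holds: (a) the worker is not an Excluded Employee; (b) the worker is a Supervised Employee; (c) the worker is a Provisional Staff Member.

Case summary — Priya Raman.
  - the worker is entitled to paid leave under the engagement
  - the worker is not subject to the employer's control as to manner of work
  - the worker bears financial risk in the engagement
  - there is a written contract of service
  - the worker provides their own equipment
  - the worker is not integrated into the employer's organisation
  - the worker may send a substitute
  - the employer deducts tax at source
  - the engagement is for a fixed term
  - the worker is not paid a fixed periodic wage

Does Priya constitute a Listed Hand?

Under section 4: there is no written contract of service? no; or the engagement is for an indefinite term? no. So the worker is not an Excluded Employee.
Under section 6: the worker may send a substitute? yes; or the worker provides their own equipment? yes. So the worker is a Supervised Employee.
Under section 7: the worker is not paid a fixed periodic wage? yes; or the engagement is for an indefinite term? no. So the worker is a Provisional Staff Member.
Under section 10: not an Excluded Employee (section 4)? yes; and Supervised Employee (section 6)? yes; and Provisional Staff Member (section 7)? yes. So the worker is a Standard Worker.
Under section 2: the worker is not entitled to paid leave under the engagement? no; and the worker bears financial risk in the engagement? yes. So the worker is not a Relevant Hand.
Under section 3: the worker is integrated into the employer's organisation? no; and the worker is subject to the employer's control as to manner of work? no. So the worker is not a Tier II Contractor.
Under section 5: Relevant Hand (section 2)? no; the worker provides their own equipment? yes; Tier II Contractor (section 3)? no — 1 of 3 hold (need ≥2) → not satisfied.
Under section 1: Standard Worker (section 10)? yes; and not a Regulated Staff Member (section 5)? yes. So the worker is a Listed Hand.

Yes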